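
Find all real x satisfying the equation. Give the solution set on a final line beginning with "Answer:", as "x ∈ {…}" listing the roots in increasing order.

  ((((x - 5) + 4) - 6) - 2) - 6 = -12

Step 1. [((((x - 5) + 4) - 6) - 2) - 6 = -12] 6 comes off first (add 6) ⇒ sub: (((x - 5) + 4) - 6) - 2 = -6.
Step 2. [(((x - 5) + 4) - 6) - 2 = -6] 2 comes off first (add 2), so sub: ((x - 5) + 4) - 6 = -4.
Step 3. [((x - 5) + 4) - 6 = -4] add 6: x sits inside (… - 6). So sub: (x - 5) + 4 = 2.
Step 4. [(x - 5) + 4 = 2] the outer +4 inverts by subtracting 4. So sub: x - 5 = -2.
Step 5. [x - 5 = -2] 5 comes off first (add 5). So sub: x = 3.

Answer: x ∈ {3}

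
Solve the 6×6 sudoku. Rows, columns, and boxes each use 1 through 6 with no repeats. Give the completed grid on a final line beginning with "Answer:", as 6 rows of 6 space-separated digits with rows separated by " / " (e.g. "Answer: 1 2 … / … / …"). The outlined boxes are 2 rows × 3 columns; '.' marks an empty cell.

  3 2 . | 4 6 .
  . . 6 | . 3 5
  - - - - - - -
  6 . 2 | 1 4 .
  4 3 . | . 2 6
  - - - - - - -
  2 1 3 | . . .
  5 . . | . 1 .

Step 1. [r6c6∈{2,3,4}] r6c6 is the only open cell in col 6 admitting 2. So r6c6=2.
Step 2. [r1c3∈{1,5}] row 1 places 5 nowhere but r1c3. So r1c3=5.
Step 3. [r5c4∈{5,6}] row 5 places 6 nowhere but r5c4. So r5c4=6.
Step 4. [r6c3∈{4}] only 4 remains possible at r6c3, so r6c3=4.
Step 5. [r5c6∈{4}] nothing but 4 survives at r5c6. So r5c6=4.
Step 6. [r1c6∈{1}] r1c6 has the single candidate 1 ⇒ r1c6=1.
Step 7. [r2c2∈{4}] r2c2 has the single candidate 4 ⇒ r2c2=4.
Step 8. [r6c4∈{3}] nothing but 3 survives at r6c4. So r6c4=3.
Step 9. [r6c2∈{6}] nothing but 6 survives at r6c2. So r6c2=6.
Step 10. [r2c1∈{1}] nothing but 1 survives at r2c1, so r2c1=1.
Step 11. [r2c4∈{2}] r2c4 is down to just 2. So r2c4=2.
Step 12. [r4c3∈{1}] r4c3's peers cover all but 1 ⇒ r4c3=1.
Step 13. [r5c5∈{5}] only 5 remains possible at r5c5 ⇒ r5c5=5.
Step 14. [r4c4∈{5}] r4c4 has the single candidate 5, so r4c4=5.
Step 15. [r3c2∈{5}] only 5 remains possible at r3c2, so r3c2=5.
Step 16. [r3c6∈{3}] r3c6 is down to just 3. So r3c6=3.

Answer: 3 2 5 4 6 1 / 1 4 6 2 3 5 / 6 5 2 1 4 3 / 4 3 1 5 2 6 / 2 1 3 6 5 4 / 5 6 4 3 1 2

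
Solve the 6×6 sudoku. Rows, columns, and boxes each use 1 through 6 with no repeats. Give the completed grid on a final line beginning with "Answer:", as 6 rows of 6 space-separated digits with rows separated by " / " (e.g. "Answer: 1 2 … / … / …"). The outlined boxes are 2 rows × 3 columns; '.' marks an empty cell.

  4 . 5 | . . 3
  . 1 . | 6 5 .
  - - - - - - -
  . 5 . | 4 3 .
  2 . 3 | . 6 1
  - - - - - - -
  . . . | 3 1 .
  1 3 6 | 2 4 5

Step 1. [r2c3∈{2}] nothing but 2 survives at r2c3 ⇒ r2c3=2.
Step 2. [r4c2∈{4}] r4c2 is down to just 4. So r4c2=4.
Step 3. [r5c2∈{2}] r5c2's peers cover all but 2 ⇒ r5c2=2.
Step 4. [r1c5∈{2}] only 2 remains possible at r1c5, so r1c5=2.
Step 5. [r2c6∈{4}] r2c6 has the single candidate 4. So r2c6=4.
Step 6. [r5c3∈{4}] r5c3 is down to just 4. So r5c3=4.
Step 7. [r5c1∈{5}] r5c1 has the single candidate 5 ⇒ r5c1=5.
Step 8. [r3c3∈{1}] r3c3 has the single candidate 1 ⇒ r3c3=1.
Step 9. [r4c4∈{5}] r4c4 is down to just 5 ⇒ r4c4=5.
Step 10. [r1c2∈{6}] only 6 remains possible at r1c2 ⇒ r1c2=6.
Step 11. [r1c4∈{1}] r1c4's peers cover all but 1 ⇒ r1c4=1.
Step 12. [r5c6∈{6}] r5c6 has the single candidate 6. So r5c6=6.
Step 13. [r2c1∈{3}] r2c1 has the single candidate 3, so r2c1=3.
Step 14. [r3c1∈{6}] r3c1 is down to just 6. So r3c1=6.
Step 15. [r3c6∈{2}] nothing but 2 survives at r3c6. So r3c6=2.

Answer: 4 6 5 1 2 3 / 3 1 2 6 5 4 / 6 5 1 4 3 2 / 2 4 3 5 6 1 / 5 2 4 3 1 6 / 1 3 6 2 4 5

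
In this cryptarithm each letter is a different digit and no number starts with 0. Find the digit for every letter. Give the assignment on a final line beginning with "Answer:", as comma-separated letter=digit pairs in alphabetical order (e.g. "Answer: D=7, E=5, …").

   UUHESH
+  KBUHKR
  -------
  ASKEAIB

Step 1. [col 1: H + R ≡ B (mod 10)] H=3 is one option consistent with column 1 (H + R ≡ B (mod 10), carry-in 0) — take it ⇒ H=3.
Step 2. [col 1: H + R ≡ B (mod 10)] no forcing yet in column 1 (carry-in 0); B=2 is free and consistent — try it ⇒ B=2.
Step 3. [col 1: H + R ≡ B (mod 10)] in column 1 we have H+R≡B with carry-in 0; given H=3, B=2 and digits 2,3 already taken and all letters distinct, that pins R to 9 ⇒ R=9.
Step 4. [col 2: S + K ≡ I (mod 10)] column 2 (S + K ≡ I (mod 10), carry-in 1) doesn't pin I yet; pick I=7 and continue ⇒ I=7.
Step 5. [col 2: S + K ≡ I (mod 10)] S=0 is one option consistent with column 2 (S + K ≡ I (mod 10), carry-in 1) — take it ⇒ S=0.
Step 6. [col 2: S + K ≡ I (mod 10)] in column 2 we have S+K≡I with carry-in 1; given S=0, I=7 and digits 0,2,3,7,9 already taken and all letters distinct, that pins K to 6. So K=6.
Step 7. [col 3: E + H ≡ A (mod 10)] column 3 (E + H ≡ A (mod 10), carry-in 0) doesn't pin A yet; pick A=1 and continue ⇒ A=1.
Step 8. [col 3: E + H ≡ A (mod 10)] from column 3 (H=3, A=1, carry-in 0, digits 0,1,2,3,6,7,9 already taken and all letters distinct): E must equal 8 ⇒ E=8.
Step 9. [col 4: H + U ≡ E (mod 10)] column 4: given H=3, E=8, carry-in 1, and digits 0,1,2,3,6,7,8,9 already taken and all letters distinct, H+U≡E (mod 10) forces U=4. So U=4.

Answer: A=1, B=2, E=8, H=3, I=7, K=6, R=9, S=0, U=4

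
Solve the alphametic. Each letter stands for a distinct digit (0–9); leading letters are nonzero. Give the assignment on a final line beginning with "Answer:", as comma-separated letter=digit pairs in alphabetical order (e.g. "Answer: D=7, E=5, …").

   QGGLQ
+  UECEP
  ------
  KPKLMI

Step 1. [K] adding two 5-digit numbers gives at most 5+1 digits, and here it does — K is that final carry and must be 1. So K=1.
Step 2. [col 1: Q + P ≡ I (mod 10)] no forcing yet in column 1 (carry-in 0); P=3 is free and consistent — try it ⇒ P=3.
Step 3. [col 1: Q + P ≡ I (mod 10)] no forcing yet in column 1 (carry-in 0); Q=7 is free and consistent — try it. So Q=7.
Step 4. [col 1: Q + P ≡ I (mod 10)] from column 1 (Q=7, P=3, carry-in 0, digits 1,3,7 already taken and all letters distinct): I must equal 0 ⇒ I=0.
Step 5. [col 2: L + E ≡ M (mod 10)] column 2 (L + E ≡ M (mod 10), carry-in 1) doesn't pin L yet; pick L=2 and continue, so L=2.
Step 6. [col 2: L + E ≡ M (mod 10)] no forcing yet in column 2 (carry-in 1); M=9 is free and consistent — try it ⇒ M=9.
Step 7. [col 2: L + E ≡ M (mod 10)] in column 2 we have L+E≡M with carry-in 1; given L=2, M=9 and digits 0,1,2,3,7,9 already taken and all letters distinct, that pins E to 6, so E=6.
Step 8. [col 3: G + C ≡ L (mod 10)] several values work for C in column 3 (G + C ≡ L (mod 10), carry-in 0); try C=8. So C=8.
Step 9. [col 3: G + C ≡ L (mod 10)] column 3: given C=8, L=2, carry-in 0, and digits 0,1,2,3,6,7,8,9 already taken and all letters distinct, G+C≡L (mod 10) forces G=4. So G=4.
Step 10. [col 5: Q + U ≡ P (mod 10)] from column 5 (Q=7, P=3, carry-in 1, digits 0,1,2,3,4,6,7,8,9 already taken and all letters distinct): U must equal 5. So U=5.

Answer: C=8, E=6, G=4, I=0, K=1, L=2, M=9, P=3, Q=7, U=5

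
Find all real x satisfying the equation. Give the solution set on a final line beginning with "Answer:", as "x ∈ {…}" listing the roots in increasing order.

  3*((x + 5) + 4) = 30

Step 1. [3*((x + 5) + 4) = 30] LHS = 3·(…); ÷3 both sides ⇒ div: (x + 5) + 4 = 10.
Step 2. [(x + 5) + 4 = 10] peel the +4: subtract 4 from each side. So sub: x + 5 = 6.
Step 3. [x + 5 = 6] the outer +5 inverts by subtracting 5, so sub: x = 1.

Answer: x ∈ {1}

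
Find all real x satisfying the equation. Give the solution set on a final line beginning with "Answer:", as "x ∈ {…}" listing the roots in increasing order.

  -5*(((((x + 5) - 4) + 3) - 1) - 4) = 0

Step 1. [-5*(((((x + 5) - 4) + 3) - 1) - 4) = 0] leading coefficient -5: divide by -5, so div: ((((x + 5) - 4) + 3) - 1) - 4 = 0.
Step 2. [((((x + 5) - 4) + 3) - 1) - 4 = 0] the outer -4 inverts by adding 4, so sub: (((x + 5) - 4) + 3) - 1 = 4.
Step 3. [(((x + 5) - 4) + 3) - 1 = 4] -1 is outermost — add 1 both sides ⇒ sub: ((x + 5) - 4) + 3 = 5.
Step 4. [((x + 5) - 4) + 3 = 5] the outer +3 inverts by subtracting 3 ⇒ sub: (x + 5) - 4 = 2.
Step 5. [(x + 5) - 4 = 2] -4 is outermost — add 4 both sides, so sub: x + 5 = 6.
Step 6. [x + 5 = 6] the outer +5 inverts by subtracting 5 ⇒ sub: x = 1.

Answer: x ∈ {1}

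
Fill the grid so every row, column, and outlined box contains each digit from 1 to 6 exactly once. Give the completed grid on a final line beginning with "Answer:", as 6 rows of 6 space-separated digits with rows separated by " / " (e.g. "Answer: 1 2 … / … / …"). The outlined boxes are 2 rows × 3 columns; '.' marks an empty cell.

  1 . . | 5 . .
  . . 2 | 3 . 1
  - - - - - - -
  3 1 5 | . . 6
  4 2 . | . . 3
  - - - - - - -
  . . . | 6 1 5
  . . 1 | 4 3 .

Step 1. [r1c6∈{2,4}] col 6 places 4 nowhere but r1c6, so r1c6=4.
Step 2. [r2c5∈{6}] r2c5 has the single candidate 6. So r2c5=6.
Step 3. [r6c1∈{2,5,6}] col 1 places 6 nowhere but r6c1, so r6c1=6.
Step 4. [r2c2∈{4,5}] r2c2 is the only open cell in row 2 admitting 4, so r2c2=4.
Step 5. [r1c2∈{3,6}] r1c2 is the only open cell in col 2 admitting 6 ⇒ r1c2=6.
Step 6. [r1c3∈{3}] r1c3 is down to just 3, so r1c3=3.
Step 7. [r1c5∈{2}] only 2 remains possible at r1c5 ⇒ r1c5=2.
Step 8. [r6c6∈{2}] r6c6 is down to just 2 ⇒ r6c6=2.
Step 9. [r5c1∈{2}] r5c1 has the single candidate 2, so r5c1=2.
Step 10. [r4c5∈{5}] r4c5's peers cover all but 5, so r4c5=5.
Step 11. [r2c1∈{5}] r2c1 is down to just 5 ⇒ r2c1=5.
Step 12. [r4c4∈{1}] r4c4's peers cover all but 1. So r4c4=1.
Step 13. [r6c2∈{5}] r6c2 is down to just 5 ⇒ r6c2=5.
Step 14. [r4c3∈{6}] only 6 remains possible at r4c3 ⇒ r4c3=6.
Step 15. [r3c5∈{4}] r3c5's peers cover all but 4, so r3c5=4.
Step 16. [r5c3∈{4}] r5c3 is down to just 4. So r5c3=4.
Step 17. [r5c2∈{3}] r5c2 has the single candidate 3 ⇒ r5c2=3.
Step 18. [r3c4∈{2}] r3c4 is down to just 2 ⇒ r3c4=2.

Answer: 1 6 3 5 2 4 / 5 4 2 3 6 1 / 3 1 5 2 4 6 / 4 2 6 1 5 3 / 2 3 4 6 1 5 / 6 5 1 4 3 2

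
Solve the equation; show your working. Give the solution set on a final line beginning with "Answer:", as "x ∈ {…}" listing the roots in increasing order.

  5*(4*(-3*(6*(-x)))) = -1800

Step 1. [5*(4*(-3*(6*(-x)))) = -1800] leading coefficient 5: divide by 5, so div: 4*(-3*(6*(-x))) = -360.
Step 2. [4*(-3*(6*(-x))) = -360] LHS = 4·(…); ÷4 both sides. So div: -3*(6*(-x)) = -90.
Step 3. [-3*(6*(-x)) = -90] leading coefficient -3: divide by -3, so div: 6*(-x) = 30.
Step 4. [6*(-x) = 30] leading coefficient 6: divide by 6, so div: -x = 5.
Step 5. [-x = 5] LHS negated; negate both sides. So neg: x = -5.

Answer: x ∈ {-5}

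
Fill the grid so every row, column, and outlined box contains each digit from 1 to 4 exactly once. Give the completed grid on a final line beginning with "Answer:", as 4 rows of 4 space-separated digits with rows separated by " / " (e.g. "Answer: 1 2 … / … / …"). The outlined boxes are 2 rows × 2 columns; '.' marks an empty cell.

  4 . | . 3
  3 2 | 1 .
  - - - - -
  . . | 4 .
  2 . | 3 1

Step 1. [r3c1∈{1}] r3c1's peers cover all but 1, so r3c1=1.
Step 2. [r3c2∈{3}] r3c2 has the single candidate 3, so r3c2=3.
Step 3. [r2c4∈{4}] only 4 remains possible at r2c4. So r2c4=4.
Step 4. [r1c2∈{1}] nothing but 1 survives at r1c2. So r1c2=1.
Step 5. [r4c2∈{4}] r4c2 is down to just 4 ⇒ r4c2=4.
Step 6. [r1c3∈{2}] only 2 remains possible at r1c3 ⇒ r1c3=2.
Step 7. [r3c4∈{2}] nothing but 2 survives at r3c4. So r3c4=2.

Answer: 4 1 2 3 / 3 2 1 4 / 1 3 4 2 / 2 4 3 1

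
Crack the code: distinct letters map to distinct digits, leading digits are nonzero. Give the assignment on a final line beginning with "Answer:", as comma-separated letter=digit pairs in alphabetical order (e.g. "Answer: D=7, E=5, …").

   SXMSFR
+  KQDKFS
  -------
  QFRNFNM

Step 1. [col 1: R + S ≡ M (mod 10)] S=3 is one option consistent with column 1 (R + S ≡ M (mod 10), carry-in 0) — take it ⇒ S=3.
Step 2. [col 1: R + S ≡ M (mod 10)] several values work for R in column 1 (R + S ≡ M (mod 10), carry-in 0); try R=7 ⇒ R=7.
Step 3. [col 1: R + S ≡ M (mod 10)] from column 1 (R=7, S=3, carry-in 0, digits 3,7 already taken and all letters distinct): M must equal 0, so M=0.
Step 4. [Q] the sum has 7 digits but both addends have 6; that extra leading digit Q is the final carry, namely 1. So Q=1.
Step 5. [col 2: F + F ≡ N (mod 10)] no forcing yet in column 2 (carry-in 1); F=2 is free and consistent — try it. So F=2.
Step 6. [col 2: F + F ≡ N (mod 10)] column 2: given F=2, carry-in 1, and digits 0,1,2,3,7 already taken and all letters distinct, F+F≡N (mod 10) forces N=5 ⇒ N=5.
Step 7. [col 3: S + K ≡ F (mod 10)] column 3 reads S+K+carry(0)=F with S=3, F=2; with digits 0,1,2,3,5,7 already taken and all letters distinct, the only value for K is 9 ⇒ K=9.
Step 8. [col 4: M + D ≡ N (mod 10)] column 4: given M=0, N=5, carry-in 1, and digits 0,1,2,3,5,7,9 already taken and all letters distinct, M+D≡N (mod 10) forces D=4 ⇒ D=4.
Step 9. [col 5: X + Q ≡ R (mod 10)] from column 5 (Q=1, R=7, carry-in 0, digits 0,1,2,3,4,5,7,9 already taken and all letters distinct): X must equal 6. So X=6.

Answer: D=4, F=2, K=9, M=0, N=5, Q=1, R=7, S=3, X=6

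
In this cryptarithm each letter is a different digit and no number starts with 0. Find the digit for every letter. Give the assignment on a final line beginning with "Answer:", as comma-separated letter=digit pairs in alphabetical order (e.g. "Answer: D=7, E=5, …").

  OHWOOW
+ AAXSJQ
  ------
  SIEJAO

Step 1. [col 1: W + Q ≡ O (mod 10)] no forcing yet in column 1 (carry-in 0); O=3 is free and consistent — try it. So O=3.
Step 2. [col 1: W + Q ≡ O (mod 10)] no forcing yet in column 1 (carry-in 0); W=4 is free and consistent — try it. So W=4.
Step 3. [col 1: W + Q ≡ O (mod 10)] column 1: given W=4, O=3, carry-in 0, and digits 3,4 already taken and all letters distinct, W+Q≡O (mod 10) forces Q=9, so Q=9.
Step 4. [col 2: O + J ≡ A (mod 10)] several values work for J in column 2 (O + J ≡ A (mod 10), carry-in 1); try J=1, so J=1.
Step 5. [col 2: O + J ≡ A (mod 10)] column 2 reads O+J+carry(1)=A with O=3, J=1; with digits 1,3,4,9 already taken and all letters distinct, the only value for A is 5, so A=5.
Step 6. [col 3: O + S ≡ J (mod 10)] in column 3 we have O+S≡J with carry-in 0; given O=3, J=1 and digits 1,3,4,5,9 already taken and all letters distinct, that pins S to 8, so S=8.
Step 7. [col 4: W + X ≡ E (mod 10)] column 4 (W + X ≡ E (mod 10), carry-in 1) doesn't pin X yet; pick X=7 and continue. So X=7.
Step 8. [col 4: W + X ≡ E (mod 10)] column 4: given W=4, X=7, carry-in 1, and digits 1,3,4,5,7,8,9 already taken and all letters distinct, W+X≡E (mod 10) forces E=2, so E=2.
Step 9. [col 5: H + A ≡ I (mod 10)] column 5: given A=5, carry-in 1, and digits 1,2,3,4,5,7,8,9 already taken and all letters distinct, H+A≡I (mod 10) forces H=0. So H=0.
Step 10. [col 5: H + A ≡ I (mod 10)] column 5 reads H+A+carry(1)=I with H=0, A=5; with digits 0,1,2,3,4,5,7,8,9 already taken and all letters distinct, the only value for I is 6 ⇒ I=6.

Answer: A=5, E=2, H=0, I=6, J=1, O=3, Q=9, S=8, W=4, X=7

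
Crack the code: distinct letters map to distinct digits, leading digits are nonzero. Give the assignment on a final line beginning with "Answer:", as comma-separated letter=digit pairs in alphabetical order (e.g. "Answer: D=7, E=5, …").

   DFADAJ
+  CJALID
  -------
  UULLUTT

Step 1. [col 1: J + D ≡ T (mod 10)] several values work for J in column 1 (J + D ≡ T (mod 10), carry-in 0); try J=7 ⇒ J=7.
Step 2. [col 1: J + D ≡ T (mod 10)] no forcing yet in column 1 (carry-in 0); D=6 is free and consistent — try it, so D=6.
Step 3. [U] U is the leading digit of a 7-digit sum of two 6-digit numbers; the final carry is exactly 1, so U=1.
Step 4. [col 1: J + D ≡ T (mod 10)] in column 1 we have J+D≡T with carry-in 0; given J=7, D=6 and digits 1,6,7 already taken and all letters distinct, that pins T to 3 ⇒ T=3.
Step 5. [col 2: A + I ≡ T (mod 10)] A=2 is one option consistent with column 2 (A + I ≡ T (mod 10), carry-in 1) — take it. So A=2.
Step 6. [col 2: A + I ≡ T (mod 10)] from column 2 (A=2, T=3, carry-in 1, digits 1,2,3,6,7 already taken and all letters distinct): I must equal 0. So I=0.
Step 7. [col 3: D + L ≡ U (mod 10)] column 3: given D=6, U=1, carry-in 0, and digits 0,1,2,3,6,7 already taken and all letters distinct, D+L≡U (mod 10) forces L=5. So L=5.
Step 8. [col 5: F + J ≡ L (mod 10)] from column 5 (J=7, L=5, carry-in 0, digits 0,1,2,3,5,6,7 already taken and all letters distinct): F must equal 8, so F=8.
Step 9. [col 6: D + C ≡ U (mod 10)] in column 6 we have D+C≡U with carry-in 1; given D=6, U=1 and digits 0,1,2,3,5,6,7,8 already taken and all letters distinct, that pins C to 4. So C=4.

Answer: A=2, C=4, D=6, F=8, I=0, J=7, L=5, T=3, U=1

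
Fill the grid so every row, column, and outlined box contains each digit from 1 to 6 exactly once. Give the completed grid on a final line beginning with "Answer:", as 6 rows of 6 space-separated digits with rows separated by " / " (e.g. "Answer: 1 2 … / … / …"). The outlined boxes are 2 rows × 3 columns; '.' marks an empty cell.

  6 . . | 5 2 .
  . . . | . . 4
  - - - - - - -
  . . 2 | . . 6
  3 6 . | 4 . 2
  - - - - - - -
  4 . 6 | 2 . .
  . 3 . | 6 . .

Step 1. [r2c2∈{1,2,5}] 2 has one home in col 2: r2c2 ⇒ r2c2=2.
Step 2. [r3c2∈{1,4,5}] in row 3, 4 fits only at r3c2. So r3c2=4.
Step 3. [r5c2∈{1,5}] 5 has one home in col 2: r5c2. So r5c2=5.
Step 4. [r6c3∈{1}] r6c3's peers cover all but 1, so r6c3=1.
Step 5. [r4c5∈{1,5}] across row 4, 1 lands solely at r4c5, so r4c5=1.
Step 6. [r5c5∈{3}] r5c5 has the single candidate 3, so r5c5=3.
Step 7. [r2c4∈{1,3}] across col 4, 1 lands solely at r2c4 ⇒ r2c4=1.
Step 8. [r4c3∈{5}] r4c3 has the single candidate 5 ⇒ r4c3=5.
Step 9. [r1c3∈{3,4}] 4 has one home in row 1: r1c3. So r1c3=4.
Step 10. [r6c5∈{4,5}] in row 6, 4 fits only at r6c5. So r6c5=4.
Step 11. [r3c5∈{5}] r3c5 has the single candidate 5, so r3c5=5.
Step 12. [r1c2∈{1}] only 1 remains possible at r1c2, so r1c2=1.
Step 13. [r5c6∈{1}] r5c6 has the single candidate 1. So r5c6=1.
Step 14. [r3c1∈{1}] only 1 remains possible at r3c1 ⇒ r3c1=1.
Step 15. [r1c6∈{3}] only 3 remains possible at r1c6, so r1c6=3.
Step 16. [r2c5∈{6}] only 6 remains possible at r2c5, so r2c5=6.
Step 17. [r2c3∈{3}] r2c3's peers cover all but 3. So r2c3=3.
Step 18. [r3c4∈{3}] r3c4 has the single candidate 3, so r3c4=3.
Step 19. [r6c1∈{2}] r6c1 has the single candidate 2. So r6c1=2.
Step 20. [r6c6∈{5}] r6c6 is down to just 5 ⇒ r6c6=5.
Step 21. [r2c1∈{5}] r2c1 is down to just 5. So r2c1=5.

Answer: 6 1 4 5 2 3 / 5 2 3 1 6 4 / 1 4 2 3 5 6 / 3 6 5 4 1 2 / 4 5 6 2 3 1 / 2 3 1 6 4 5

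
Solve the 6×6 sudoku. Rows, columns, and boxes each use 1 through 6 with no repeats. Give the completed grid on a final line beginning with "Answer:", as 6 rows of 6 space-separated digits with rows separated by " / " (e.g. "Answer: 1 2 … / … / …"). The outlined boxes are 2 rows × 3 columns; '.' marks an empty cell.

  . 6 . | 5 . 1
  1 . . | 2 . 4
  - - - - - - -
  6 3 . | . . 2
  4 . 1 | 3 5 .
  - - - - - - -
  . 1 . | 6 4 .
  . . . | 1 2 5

Step 1. [r6c1∈{3}] r6c1's peers cover all but 3 ⇒ r6c1=3.
Step 2. [r1c3∈{2,3,4}] row 1 places 4 nowhere but r1c3 ⇒ r1c3=4.
Step 3. [r3c3∈{5}] r3c3 has the single candidate 5 ⇒ r3c3=5.
Step 4. [r1c5∈{3}] r1c5 has the single candidate 3 ⇒ r1c5=3.
Step 5. [r5c1∈{2,5}] 5 has one home in row 5: r5c1 ⇒ r5c1=5.
Step 6. [r4c2∈{2}] only 2 remains possible at r4c2 ⇒ r4c2=2.
Step 7. [r5c6∈{3}] nothing but 3 survives at r5c6. So r5c6=3.
Step 8. [r6c2∈{4}] only 4 remains possible at r6c2, so r6c2=4.
Step 9. [r2c2∈{5}] r2c2's peers cover all but 5, so r2c2=5.
Step 10. [r6c3∈{6}] r6c3 is down to just 6. So r6c3=6.
Step 11. [r2c5∈{6}] only 6 remains possible at r2c5. So r2c5=6.
Step 12. [r1c1∈{2}] only 2 remains possible at r1c1 ⇒ r1c1=2.
Step 13. [r3c4∈{4}] r3c4 has the single candidate 4. So r3c4=4.
Step 14. [r4c6∈{6}] nothing but 6 survives at r4c6 ⇒ r4c6=6.
Step 15. [r2c3∈{3}] r2c3's peers cover all but 3 ⇒ r2c3=3.
Step 16. [r3c5∈{1}] nothing but 1 survives at r3c5 ⇒ r3c5=1.
Step 17. [r5c3∈{2}] r5c3's peers cover all but 2 ⇒ r5c3=2.

Answer: 2 6 4 5 3 1 / 1 5 3 2 6 4 / 6 3 5 4 1 2 / 4 2 1 3 5 6 / 5 1 2 6 4 3 / 3 4 6 1 2 5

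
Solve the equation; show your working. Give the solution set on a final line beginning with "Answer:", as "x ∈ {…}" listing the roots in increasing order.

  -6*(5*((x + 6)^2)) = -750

Step 1. [-6*(5*((x + 6)^2)) = -750] -6·(inner) — divide through by -6, so div: 5*((x + 6)^2) = 125.
Step 2. [5*((x + 6)^2) = 125] divide by the outer 5. So div: (x + 6)^2 = 25.
Step 3. [(x + 6)^2 = 25] √ both sides: 25 ≥ 0 gives two branches, so sqrt: x + 6 = 5 or -5.
Step 4. [x + 6 = 5 or -5] 6 comes off first (subtract 6), so sub: x = -1 or -11.

Answer: x ∈ {-11, -1}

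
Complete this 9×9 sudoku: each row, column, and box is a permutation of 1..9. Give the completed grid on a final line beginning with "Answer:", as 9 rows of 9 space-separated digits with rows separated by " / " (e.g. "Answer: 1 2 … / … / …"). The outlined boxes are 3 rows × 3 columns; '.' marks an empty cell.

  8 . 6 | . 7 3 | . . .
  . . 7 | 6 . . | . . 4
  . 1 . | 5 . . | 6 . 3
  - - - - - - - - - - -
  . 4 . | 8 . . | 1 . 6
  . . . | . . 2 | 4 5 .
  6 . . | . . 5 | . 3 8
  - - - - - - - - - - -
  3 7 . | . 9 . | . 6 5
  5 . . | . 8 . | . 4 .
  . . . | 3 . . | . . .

Step 1. [r1c4∈{1,2,4,9}] 4 has one home in row 1: r1c4. So r1c4=4.
Step 2. [r3c5∈{2}] only 2 remains possible at r3c5 ⇒ r3c5=2.
Step 3. [r2c5∈{1}] r2c5 is down to just 1 ⇒ r2c5=1.
Step 4. [r3c8∈{7,8,9}] in row 3, 7 fits only at r3c8. So r3c8=7.
Step 5. [r2c2∈{2,3,5,9}] row 2 places 3 nowhere but r2c2 ⇒ r2c2=3.
Step 6. [r2c7∈{2,5,8,9}] r2c7 is the only open cell in row 2 admitting 5 ⇒ r2c7=5.
Step 7. [r2c8∈{2,8,9}] 8 has one home in box 3: r2c8 ⇒ r2c8=8.
Step 8. [r2c1∈{2,9}] row 2 places 2 nowhere but r2c1, so r2c1=2.
Step 9. [r4c3∈{2,3,5,9}] in row 4, 5 fits only at r4c3, so r4c3=5.
Step 10. [r4c8∈{2,9}] in row 4, 2 fits only at r4c8. So r4c8=2.
Step 11. [r5c3∈{1,3,8,9}] 3 has one home in col 3: r5c3. So r5c3=3.
Step 12. [r8c7∈{2,3,7,9}] in row 8, 3 fits only at r8c7. So r8c7=3.
Step 13. [r5c2∈{8,9}] across row 5, 8 lands solely at r5c2 ⇒ r5c2=8.
Step 14. [r9c5∈{4,5,6}] r9c5 is the only open cell in row 9 admitting 5. So r9c5=5.
Step 15. [r2c6∈{9}] nothing but 9 survives at r2c6. So r2c6=9.
Step 16. [r4c1∈{7,9}] r4c1 is the only open cell in row 4 admitting 9. So r4c1=9.
Step 17. [r3c3∈{4,9}] row 3 places 9 nowhere but r3c3, so r3c3=9.
Step 18. [r4c6∈{7}] r4c6 is down to just 7 ⇒ r4c6=7.
Step 19. [r6c7∈{7,9}] in row 6, 7 fits only at r6c7, so r6c7=7.
Step 20. [r9c9∈{1,2,7,9}] 7 has one home in row 9: r9c9 ⇒ r9c9=7.
Step 21. [r6c2∈{2}] r6c2's peers cover all but 2 ⇒ r6c2=2.
Step 22. [r6c3∈{1}] r6c3 is down to just 1. So r6c3=1.
Step 23. [r8c3∈{2}] nothing but 2 survives at r8c3 ⇒ r8c3=2.
Step 24. [r9c7∈{2,8,9}] row 9 places 2 nowhere but r9c7. So r9c7=2.
Step 25. [r9c1∈{1,4}] col 1 places 1 nowhere but r9c1, so r9c1=1.
Step 26. [r8c9∈{1,9}] box 9 places 1 nowhere but r8c9 ⇒ r8c9=1.
Step 27. [r9c3∈{4,8}] across row 9, 8 lands solely at r9c3. So r9c3=8.
Step 28. [r9c6∈{4,6}] in row 9, 4 fits only at r9c6. So r9c6=4.
Step 29. [r9c8∈{9}] r9c8 has the single candidate 9, so r9c8=9.
Step 30. [r5c4∈{1,9}] across row 5, 1 lands solely at r5c4, so r5c4=1.
Step 31. [r5c9∈{9}] r5c9's peers cover all but 9, so r5c9=9.
Step 32. [r8c6∈{6}] r8c6 has the single candidate 6, so r8c6=6.
Step 33. [r8c4∈{7}] r8c4 has the single candidate 7 ⇒ r8c4=7.
Step 34. [r5c5∈{6}] r5c5 is down to just 6. So r5c5=6.
Step 35. [r7c3∈{4}] r7c3's peers cover all but 4, so r7c3=4.
Step 36. [r4c5∈{3}] nothing but 3 survives at r4c5 ⇒ r4c5=3.
Step 37. [r6c4∈{9}] nothing but 9 survives at r6c4, so r6c4=9.
Step 38. [r7c4∈{2}] only 2 remains possible at r7c4, so r7c4=2.
Step 39. [r1c7∈{9}] only 9 remains possible at r1c7, so r1c7=9.
Step 40. [r1c2∈{5}] only 5 remains possible at r1c2. So r1c2=5.
Step 41. [r6c5∈{4}] r6c5's peers cover all but 4, so r6c5=4.
Step 42. [r1c8∈{1}] r1c8's peers cover all but 1, so r1c8=1.
Step 43. [r7c6∈{1}] r7c6 is down to just 1. So r7c6=1.
Step 44. [r8c2∈{9}] only 9 remains possible at r8c2. So r8c2=9.
Step 45. [r5c1∈{7}] r5c1's peers cover all but 7, so r5c1=7.
Step 46. [r3c1∈{4}] r3c1's peers cover all but 4 ⇒ r3c1=4.
Step 47. [r1c9∈{2}] r1c9 has the single candidate 2 ⇒ r1c9=2.
Step 48. [r3c6∈{8}] r3c6's peers cover all but 8 ⇒ r3c6=8.
Step 49. [r9c2∈{6}] r9c2 has the single candidate 6 ⇒ r9c2=6.
Step 50. [r7c7∈{8}] r7c7 is down to just 8, so r7c7=8.

Answer: 8 5 6 4 7 3 9 1 2 / 2 3 7 6 1 9 5 8 4 / 4 1 9 5 2 8 6 7 3 / 9 4 5 8 3 7 1 2 6 / 7 8 3 1 6 2 4 5 9 / 6 2 1 9 4 5 7 3 8 / 3 7 4 2 9 1 8 6 5 / 5 9 2 7 8 6 3 4 1 / 1 6 8 3 5 4 2 9 7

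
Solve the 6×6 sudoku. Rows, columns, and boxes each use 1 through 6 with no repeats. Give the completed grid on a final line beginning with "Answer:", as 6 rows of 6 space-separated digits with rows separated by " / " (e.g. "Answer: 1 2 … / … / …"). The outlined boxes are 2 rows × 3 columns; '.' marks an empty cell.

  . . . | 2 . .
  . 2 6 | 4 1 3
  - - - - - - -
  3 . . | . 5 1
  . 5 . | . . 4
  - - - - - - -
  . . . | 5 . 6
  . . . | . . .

Step 1. [r4c5∈{2,3,6}] r4c5 is the only open cell in box 4 admitting 2 ⇒ r4c5=2.
Step 2. [r4c3∈{1}] r4c3 has the single candidate 1 ⇒ r4c3=1.
Step 3. [r6c4∈{1,3}] 1 has one home in col 4: r6c4. So r6c4=1.
Step 4. [r2c1∈{5}] r2c1's peers cover all but 5. So r2c1=5.
Step 5. [r6c3∈{2,3,4,5}] in row 6, 5 fits only at r6c3 ⇒ r6c3=5.
Step 6. [r4c1∈{6}] r4c1 has the single candidate 6. So r4c1=6.
Step 7. [r3c2∈{4}] r3c2 has the single candidate 4, so r3c2=4.
Step 8. [r3c3∈{2}] r3c3 has the single candidate 2. So r3c3=2.
Step 9. [r5c1∈{1,2,4}] row 5 places 2 nowhere but r5c1, so r5c1=2.
Step 10. [r6c1∈{4}] r6c1 has the single candidate 4 ⇒ r6c1=4.
Step 11. [r5c3∈{3}] only 3 remains possible at r5c3, so r5c3=3.
Step 12. [r1c2∈{1,3}] 3 has one home in row 1: r1c2 ⇒ r1c2=3.
Step 13. [r6c2∈{6}] nothing but 6 survives at r6c2. So r6c2=6.
Step 14. [r5c2∈{1}] r5c2 has the single candidate 1. So r5c2=1.
Step 15. [r1c1∈{1}] r1c1 is down to just 1, so r1c1=1.
Step 16. [r3c4∈{6}] only 6 remains possible at r3c4 ⇒ r3c4=6.
Step 17. [r4c4∈{3}] only 3 remains possible at r4c4, so r4c4=3.
Step 18. [r6c6∈{2}] r6c6 is down to just 2, so r6c6=2.
Step 19. [r6c5∈{3}] r6c5 has the single candidate 3, so r6c5=3.
Step 20. [r5c5∈{4}] nothing but 4 survives at r5c5 ⇒ r5c5=4.
Step 21. [r1c3∈{4}] r1c3's peers cover all but 4. So r1c3=4.
Step 22. [r1c5∈{6}] r1c5 is down to just 6, so r1c5=6.
Step 23. [r1c6∈{5}] only 5 remains possible at r1c6 ⇒ r1c6=5.

Answer: 1 3 4 2 6 5 / 5 2 6 4 1 3 / 3 4 2 6 5 1 / 6 5 1 3 2 4 / 2 1 3 5 4 6 / 4 6 5 1 3 2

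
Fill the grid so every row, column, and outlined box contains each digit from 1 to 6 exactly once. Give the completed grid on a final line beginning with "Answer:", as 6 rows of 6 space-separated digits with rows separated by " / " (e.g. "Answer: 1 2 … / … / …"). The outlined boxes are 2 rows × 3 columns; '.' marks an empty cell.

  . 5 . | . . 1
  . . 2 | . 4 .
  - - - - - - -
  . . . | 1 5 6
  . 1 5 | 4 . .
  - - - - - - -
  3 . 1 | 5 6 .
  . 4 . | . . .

Step 1. [r2c2∈{3,6}] across col 2, 6 lands solely at r2c2. So r2c2=6.
Step 2. [r1c3∈{3,4}] across box 1, 3 lands solely at r1c3, so r1c3=3.
Step 3. [r5c2∈{2}] r5c2's peers cover all but 2 ⇒ r5c2=2.
Step 4. [r1c5∈{2}] r1c5's peers cover all but 2. So r1c5=2.
Step 5. [r4c6∈{2,3}] in box 4, 2 fits only at r4c6. So r4c6=2.
Step 6. [r6c6∈{3}] r6c6 has the single candidate 3 ⇒ r6c6=3.
Step 7. [r3c3∈{4}] only 4 remains possible at r3c3, so r3c3=4.
Step 8. [r6c3∈{6}] r6c3's peers cover all but 6. So r6c3=6.
Step 9. [r6c4∈{2}] r6c4 has the single candidate 2 ⇒ r6c4=2.
Step 10. [r3c1∈{2}] r3c1 has the single candidate 2 ⇒ r3c1=2.
Step 11. [r4c5∈{3}] r4c5 has the single candidate 3. So r4c5=3.
Step 12. [r2c4∈{3}] r2c4's peers cover all but 3. So r2c4=3.
Step 13. [r2c6∈{5}] r2c6 has the single candidate 5. So r2c6=5.
Step 14. [r5c6∈{4}] r5c6's peers cover all but 4. So r5c6=4.
Step 15. [r1c4∈{6}] r1c4 is down to just 6 ⇒ r1c4=6.
Step 16. [r6c5∈{1}] r6c5 is down to just 1 ⇒ r6c5=1.
Step 17. [r6c1∈{5}] r6c1 is down to just 5, so r6c1=5.
Step 18. [r2c1∈{1}] r2c1 has the single candidate 1, so r2c1=1.
Step 19. [r1c1∈{4}] r1c1 is down to just 4 ⇒ r1c1=4.
Step 20. [r4c1∈{6}] r4c1 is down to just 6 ⇒ r4c1=6.
Step 21. [r3c2∈{3}] r3c2's peers cover all but 3, so r3c2=3.

Answer: 4 5 3 6 2 1 / 1 6 2 3 4 5 / 2 3 4 1 5 6 / 6 1 5 4 3 2 / 3 2 1 5 6 4 / 5 4 6 2 1 3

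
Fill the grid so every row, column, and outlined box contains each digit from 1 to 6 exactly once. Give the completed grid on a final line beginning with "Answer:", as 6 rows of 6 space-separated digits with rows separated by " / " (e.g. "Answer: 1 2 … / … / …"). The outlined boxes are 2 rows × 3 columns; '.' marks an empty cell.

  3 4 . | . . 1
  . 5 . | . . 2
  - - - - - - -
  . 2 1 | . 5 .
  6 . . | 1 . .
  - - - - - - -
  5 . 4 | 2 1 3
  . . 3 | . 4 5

Step 1. [r3c4∈{3,4,6}] row 3 places 3 nowhere but r3c4 ⇒ r3c4=3.
Step 2. [r1c5∈{6}] only 6 remains possible at r1c5, so r1c5=6.
Step 3. [r6c2∈{1,6}] col 2 places 1 nowhere but r6c2, so r6c2=1.
Step 4. [r3c6∈{4,6}] in row 3, 6 fits only at r3c6, so r3c6=6.
Step 5. [r4c5∈{2}] only 2 remains possible at r4c5, so r4c5=2.
Step 6. [r2c3∈{6}] r2c3 has the single candidate 6 ⇒ r2c3=6.
Step 7. [r3c1∈{4}] r3c1's peers cover all but 4. So r3c1=4.
Step 8. [r2c5∈{3}] only 3 remains possible at r2c5. So r2c5=3.
Step 9. [r6c4∈{6}] r6c4's peers cover all but 6. So r6c4=6.
Step 10. [r2c1∈{1}] nothing but 1 survives at r2c1 ⇒ r2c1=1.
Step 11. [r1c4∈{5}] r1c4 has the single candidate 5. So r1c4=5.
Step 12. [r2c4∈{4}] r2c4's peers cover all but 4. So r2c4=4.
Step 13. [r6c1∈{2}] nothing but 2 survives at r6c1. So r6c1=2.
Step 14. [r1c3∈{2}] only 2 remains possible at r1c3 ⇒ r1c3=2.
Step 15. [r5c2∈{6}] r5c2 has the single candidate 6. So r5c2=6.
Step 16. [r4c2∈{3}] only 3 remains possible at r4c2, so r4c2=3.
Step 17. [r4c6∈{4}] r4c6's peers cover all but 4, so r4c6=4.
Step 18. [r4c3∈{5}] r4c3's peers cover all but 5. So r4c3=5.

Answer: 3 4 2 5 6 1 / 1 5 6 4 3 2 / 4 2 1 3 5 6 / 6 3 5 1 2 4 / 5 6 4 2 1 3 / 2 1 3 6 4 5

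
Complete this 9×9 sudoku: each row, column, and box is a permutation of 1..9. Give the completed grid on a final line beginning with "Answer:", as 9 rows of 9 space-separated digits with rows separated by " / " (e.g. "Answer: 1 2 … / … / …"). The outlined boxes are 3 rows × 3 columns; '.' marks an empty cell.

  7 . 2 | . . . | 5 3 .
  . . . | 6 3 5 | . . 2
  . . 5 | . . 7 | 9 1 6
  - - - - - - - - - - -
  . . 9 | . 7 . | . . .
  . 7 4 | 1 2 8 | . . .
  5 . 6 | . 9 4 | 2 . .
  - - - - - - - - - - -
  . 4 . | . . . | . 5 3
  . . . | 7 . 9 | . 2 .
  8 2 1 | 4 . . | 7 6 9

Step 1. [r5c1∈{3}] r5c1 has the single candidate 3. So r5c1=3.
Step 2. [r4c7∈{1,3,4,6,8}] in col 7, 3 fits only at r4c7. So r4c7=3.
Step 3. [r2c3∈{8}] r2c3's peers cover all but 8. So r2c3=8.
Step 4. [r1c9∈{4,8}] in box 3, 8 fits only at r1c9, so r1c9=8.
Step 5. [r7c6∈{1,2,6}] r7c6 is the only open cell in col 6 admitting 2, so r7c6=2.
Step 6. [r7c4∈{8}] r7c4 is down to just 8. So r7c4=8.
Step 7. [r8c1∈{6}] r8c1 is down to just 6, so r8c1=6.
Step 8. [r7c7∈{1}] r7c7 has the single candidate 1. So r7c7=1.
Step 9. [r2c7∈{4}] nothing but 4 survives at r2c7, so r2c7=4.
Step 10. [r6c9∈{1,7}] r6c9 is the only open cell in col 9 admitting 7 ⇒ r6c9=7.
Step 11. [r6c2∈{1,8}] across row 6, 1 lands solely at r6c2. So r6c2=1.
Step 12. [r4c8∈{4,8}] across col 8, 4 lands solely at r4c8, so r4c8=4.
Step 13. [r1c5∈{1,4}] row 1 places 4 nowhere but r1c5. So r1c5=4.
Step 14. [r8c2∈{3,5}] 5 has one home in col 2: r8c2 ⇒ r8c2=5.
Step 15. [r2c2∈{9}] only 9 remains possible at r2c2, so r2c2=9.
Step 16. [r4c9∈{1,5}] 1 has one home in row 4: r4c9. So r4c9=1.
Step 17. [r7c3∈{7}] r7c3's peers cover all but 7 ⇒ r7c3=7.
Step 18. [r3c2∈{3}] r3c2 is down to just 3. So r3c2=3.
Step 19. [r4c4∈{5}] nothing but 5 survives at r4c4, so r4c4=5.
Step 20. [r8c7∈{8}] r8c7 is down to just 8. So r8c7=8.
Step 21. [r7c1∈{9}] nothing but 9 survives at r7c1 ⇒ r7c1=9.
Step 22. [r3c1∈{4}] r3c1's peers cover all but 4, so r3c1=4.
Step 23. [r3c5∈{8}] nothing but 8 survives at r3c5 ⇒ r3c5=8.
Step 24. [r3c4∈{2}] nothing but 2 survives at r3c4. So r3c4=2.
Step 25. [r5c7∈{6}] nothing but 6 survives at r5c7. So r5c7=6.
Step 26. [r4c1∈{2}] r4c1 has the single candidate 2. So r4c1=2.
Step 27. [r9c5∈{5}] only 5 remains possible at r9c5 ⇒ r9c5=5.
Step 28. [r2c1∈{1}] r2c1's peers cover all but 1 ⇒ r2c1=1.
Step 29. [r1c2∈{6}] r1c2's peers cover all but 6. So r1c2=6.
Step 30. [r2c8∈{7}] r2c8 has the single candidate 7 ⇒ r2c8=7.
Step 31. [r1c6∈{1}] r1c6's peers cover all but 1. So r1c6=1.
Step 32. [r8c9∈{4}] r8c9's peers cover all but 4. So r8c9=4.
Step 33. [r8c5∈{1}] only 1 remains possible at r8c5, so r8c5=1.
Step 34. [r7c5∈{6}] only 6 remains possible at r7c5 ⇒ r7c5=6.
Step 35. [r6c4∈{3}] r6c4's peers cover all but 3. So r6c4=3.
Step 36. [r4c2∈{8}] r4c2 is down to just 8 ⇒ r4c2=8.
Step 37. [r6c8∈{8}] nothing but 8 survives at r6c8, so r6c8=8.
Step 38. [r4c6∈{6}] r4c6's peers cover all but 6, so r4c6=6.
Step 39. [r8c3∈{3}] r8c3's peers cover all but 3 ⇒ r8c3=3.
Step 40. [r9c6∈{3}] r9c6's peers cover all but 3, so r9c6=3.
Step 41. [r1c4∈{9}] nothing but 9 survives at r1c4 ⇒ r1c4=9.
Step 42. [r5c9∈{5}] r5c9's peers cover all but 5, so r5c9=5.
Step 43. [r5c8∈{9}] only 9 remains possible at r5c8, so r5c8=9.

Answer: 7 6 2 9 4 1 5 3 8 / 1 9 8 6 3 5 4 7 2 / 4 3 5 2 8 7 9 1 6 / 2 8 9 5 7 6 3 4 1 / 3 7 4 1 2 8 6 9 5 / 5 1 6 3 9 4 2 8 7 / 9 4 7 8 6 2 1 5 3 / 6 5 3 7 1 9 8 2 4 / 8 2 1 4 5 3 7 6 9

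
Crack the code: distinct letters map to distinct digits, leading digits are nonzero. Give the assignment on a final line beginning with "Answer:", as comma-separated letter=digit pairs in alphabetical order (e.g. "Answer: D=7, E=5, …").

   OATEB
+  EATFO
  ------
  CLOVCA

Step 1. [col 1: B + O ≡ A (mod 10)] B=5 is one option consistent with column 1 (B + O ≡ A (mod 10), carry-in 0) — take it ⇒ B=5.
Step 2. [col 1: B + O ≡ A (mod 10)] column 1 (B + O ≡ A (mod 10), carry-in 0) doesn't pin A yet; pick A=4 and continue. So A=4.
Step 3. [col 1: B + O ≡ A (mod 10)] in column 1 we have B+O≡A with carry-in 0; given B=5, A=4 and digits 4,5 already taken and all letters distinct, that pins O to 9, so O=9.
Step 4. [col 2: E + F ≡ C (mod 10)] E=8 is one option consistent with column 2 (E + F ≡ C (mod 10), carry-in 1) — take it. So E=8.
Step 5. [col 2: E + F ≡ C (mod 10)] no forcing yet in column 2 (carry-in 1); F=2 is free and consistent — try it ⇒ F=2.
Step 6. [col 2: E + F ≡ C (mod 10)] in column 2 we have E+F≡C with carry-in 1; given E=8, F=2 and digits 2,4,5,8,9 already taken and all letters distinct, that pins C to 1 ⇒ C=1.
Step 7. [col 3: T + T ≡ V (mod 10)] no forcing yet in column 3 (carry-in 1); V=3 is free and consistent — try it ⇒ V=3.
Step 8. [col 3: T + T ≡ V (mod 10)] in column 3 we have T+T≡V with carry-in 1; given V=3 and digits 1,2,3,4,5,8,9 already taken and all letters distinct, that pins T to 6, so T=6.
Step 9. [col 5: O + E ≡ L (mod 10)] from column 5 (O=9, E=8, carry-in 0, digits 1,2,3,4,5,6,8,9 already taken and all letters distinct): L must equal 7 ⇒ L=7.

Answer: A=4, B=5, C=1, E=8, F=2, L=7, O=9, T=6, V=3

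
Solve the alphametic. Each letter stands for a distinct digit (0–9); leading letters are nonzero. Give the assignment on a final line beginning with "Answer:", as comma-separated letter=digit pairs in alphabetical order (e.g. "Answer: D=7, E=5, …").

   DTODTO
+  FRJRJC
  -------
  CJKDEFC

Step 1. [col 1: O + C ≡ C (mod 10)] column 1: given nothing yet, carry-in 0, and all letters distinct, none taken yet, O+C≡C (mod 10) forces O=0, so O=0.
Step 2. [col 1: O + C ≡ C (mod 10)] several values work for C in column 1 (O + C ≡ C (mod 10), carry-in 0); try C=1 ⇒ C=1.
Step 3. [col 2: T + J ≡ F (mod 10)] no forcing yet in column 2 (carry-in 0); T=3 is free and consistent — try it, so T=3.
Step 4. [col 2: T + J ≡ F (mod 10)] several values work for F in column 2 (T + J ≡ F (mod 10), carry-in 0); try F=9. So F=9.
Step 5. [col 2: T + J ≡ F (mod 10)] column 2: given T=3, F=9, carry-in 0, and digits 0,1,3,9 already taken and all letters distinct, T+J≡F (mod 10) forces J=6, so J=6.
Step 6. [col 3: D + R ≡ E (mod 10)] column 3 (D + R ≡ E (mod 10), carry-in 0) doesn't pin R yet; pick R=5 and continue ⇒ R=5.
Step 7. [col 3: D + R ≡ E (mod 10)] no forcing yet in column 3 (carry-in 0); E=2 is free and consistent — try it ⇒ E=2.
Step 8. [col 3: D + R ≡ E (mod 10)] in column 3 we have D+R≡E with carry-in 0; given R=5, E=2 and digits 0,1,2,3,5,6,9 already taken and all letters distinct, that pins D to 7, so D=7.
Step 9. [col 5: T + R ≡ K (mod 10)] in column 5 we have T+R≡K with carry-in 0; given T=3, R=5 and digits 0,1,2,3,5,6,7,9 already taken and all letters distinct, that pins K to 8 ⇒ K=8.

Answer: C=1, D=7, E=2, F=9, J=6, K=8, O=0, R=5, T=3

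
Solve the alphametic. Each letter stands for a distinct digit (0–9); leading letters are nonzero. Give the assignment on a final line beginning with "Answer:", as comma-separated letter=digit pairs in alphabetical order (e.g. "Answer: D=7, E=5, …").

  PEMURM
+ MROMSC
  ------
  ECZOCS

Step 1. [col 1: M + C ≡ S (mod 10)] no forcing yet in column 1 (carry-in 0); S=9 is free and consistent — try it. So S=9.
Step 2. [col 1: M + C ≡ S (mod 10)] several values work for M in column 1 (M + C ≡ S (mod 10), carry-in 0); try M=4, so M=4.
Step 3. [col 1: M + C ≡ S (mod 10)] in column 1 we have M+C≡S with carry-in 0; given M=4, S=9 and digits 4,9 already taken and all letters distinct, that pins C to 5. So C=5.
Step 4. [col 2: R + S ≡ C (mod 10)] column 2: given S=9, C=5, carry-in 0, and digits 4,5,9 already taken and all letters distinct, R+S≡C (mod 10) forces R=6 ⇒ R=6.
Step 5. [col 3: U + M ≡ O (mod 10)] column 3 (U + M ≡ O (mod 10), carry-in 1) doesn't pin O yet; pick O=7 and continue, so O=7.
Step 6. [col 3: U + M ≡ O (mod 10)] column 3: given M=4, O=7, carry-in 1, and digits 4,5,6,7,9 already taken and all letters distinct, U+M≡O (mod 10) forces U=2. So U=2.
Step 7. [col 4: M + O ≡ Z (mod 10)] in column 4 we have M+O≡Z with carry-in 0; given M=4, O=7 and digits 2,4,5,6,7,9 already taken and all letters distinct, that pins Z to 1 ⇒ Z=1.
Step 8. [col 5: E + R ≡ C (mod 10)] column 5 reads E+R+carry(1)=C with R=6, C=5; with digits 1,2,4,5,6,7,9 already taken and all letters distinct, the only value for E is 8. So E=8.
Step 9. [col 6: P + M ≡ E (mod 10)] column 6 reads P+M+carry(1)=E with M=4, E=8; with digits 1,2,4,5,6,7,8,9 already taken and all letters distinct, the only value for P is 3, so P=3.

Answer: C=5, E=8, M=4, O=7, P=3, R=6, S=9, U=2, Z=1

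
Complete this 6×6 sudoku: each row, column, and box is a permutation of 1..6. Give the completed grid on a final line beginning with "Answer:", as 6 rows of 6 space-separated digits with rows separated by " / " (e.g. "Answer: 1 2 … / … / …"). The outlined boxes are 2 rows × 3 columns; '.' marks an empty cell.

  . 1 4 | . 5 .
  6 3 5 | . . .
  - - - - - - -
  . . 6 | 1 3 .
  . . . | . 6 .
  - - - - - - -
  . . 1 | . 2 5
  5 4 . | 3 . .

Step 1. [r1c1∈{2}] nothing but 2 survives at r1c1. So r1c1=2.
Step 2. [r5c4∈{4,6}] in row 5, 4 fits only at r5c4. So r5c4=4.
Step 3. [r4c3∈{2,3}] col 3 places 3 nowhere but r4c3. So r4c3=3.
Step 4. [r4c4∈{2,5}] 5 has one home in col 4: r4c4 ⇒ r4c4=5.
Step 5. [r6c6∈{1,6}] across row 6, 6 lands solely at r6c6 ⇒ r6c6=6.
Step 6. [r2c6∈{1,2,4}] 1 has one home in col 6: r2c6 ⇒ r2c6=1.
Step 7. [r4c2∈{2}] only 2 remains possible at r4c2 ⇒ r4c2=2.
Step 8. [r4c6∈{4}] r4c6's peers cover all but 4. So r4c6=4.
Step 9. [r4c1∈{1}] only 1 remains possible at r4c1, so r4c1=1.
Step 10. [r6c3∈{2}] r6c3's peers cover all but 2 ⇒ r6c3=2.
Step 11. [r6c5∈{1}] r6c5 is down to just 1, so r6c5=1.
Step 12. [r3c2∈{5}] only 5 remains possible at r3c2, so r3c2=5.
Step 13. [r2c4∈{2}] r2c4 has the single candidate 2 ⇒ r2c4=2.
Step 14. [r3c1∈{4}] only 4 remains possible at r3c1, so r3c1=4.
Step 15. [r5c2∈{6}] only 6 remains possible at r5c2, so r5c2=6.
Step 16. [r1c6∈{3}] only 3 remains possible at r1c6 ⇒ r1c6=3.
Step 17. [r2c5∈{4}] r2c5's peers cover all but 4. So r2c5=4.
Step 18. [r5c1∈{3}] only 3 remains possible at r5c1, so r5c1=3.
Step 19. [r1c4∈{6}] r1c4's peers cover all but 6 ⇒ r1c4=6.
Step 20. [r3c6∈{2}] only 2 remains possible at r3c6 ⇒ r3c6=2.

Answer: 2 1 4 6 5 3 / 6 3 5 2 4 1 / 4 5 6 1 3 2 / 1 2 3 5 6 4 / 3 6 1 4 2 5 / 5 4 2 3 1 6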